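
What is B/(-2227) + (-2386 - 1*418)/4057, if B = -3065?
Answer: 6190197/9034939 ≈ 0.68514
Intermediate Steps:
B/(-2227) + (-2386 - 1*418)/4057 = -3065/(-2227) + (-2386 - 1*418)/4057 = -3065*(-1/2227) + (-2386 - 418)*(1/4057) = 3065/2227 - 2804*1/4057 = 3065/2227 - 2804/4057 = 6190197/9034939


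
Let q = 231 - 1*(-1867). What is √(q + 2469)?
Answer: √4567 ≈ 67.580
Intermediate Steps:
q = 2098 (q = 231 + 1867 = 2098)
√(q + 2469) = √(2098 + 2469) = √4567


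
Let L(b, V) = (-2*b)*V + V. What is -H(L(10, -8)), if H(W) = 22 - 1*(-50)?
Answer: -72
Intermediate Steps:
L(b, V) = V - 2*V*b (L(b, V) = -2*V*b + V = V - 2*V*b)
H(W) = 72 (H(W) = 22 + 50 = 72)
-H(L(10, -8)) = -1*72 = -72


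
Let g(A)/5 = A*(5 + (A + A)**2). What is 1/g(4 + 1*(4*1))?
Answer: 1/10440 ≈ 9.5785e-5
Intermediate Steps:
g(A) = 5*A*(5 + 4*A**2) (g(A) = 5*(A*(5 + (A + A)**2)) = 5*(A*(5 + (2*A)**2)) = 5*(A*(5 + 4*A**2)) = 5*A*(5 + 4*A**2))
1/g(4 + 1*(4*1)) = 1/(20*(4 + 1*(4*1))**3 + 25*(4 + 1*(4*1))) = 1/(20*(4 + 1*4)**3 + 25*(4 + 1*4)) = 1/(20*(4 + 4)**3 + 25*(4 + 4)) = 1/(20*8**3 + 25*8) = 1/(20*512 + 200) = 1/(10240 + 200) = 1/10440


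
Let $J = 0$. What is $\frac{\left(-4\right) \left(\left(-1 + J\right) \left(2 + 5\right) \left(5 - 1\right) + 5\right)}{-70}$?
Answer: $- \frac{46}{35} \approx -1.3143$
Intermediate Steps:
$\frac{\left(-4\right) \left(\left(-1 + J\right) \left(2 + 5\right) \left(5 - 1\right) + 5\right)}{-70} = \frac{\left(-4\right) \left(\left(-1 + 0\right) \left(2 + 5\right) \left(5 - 1\right) + 5\right)}{-70} = - \frac{\left(-4\right) \left(- 7 \cdot 4 + 5\right)}{70} = - \frac{\left(-4\right) \left(\left(-1\right) 28 + 5\right)}{70} = - \frac{\left(-4\right) \left(-28 + 5\right)}{70} = - \frac{\left(-4\right) \left(-23\right)}{70} = \left(- \frac{1}{70}\right) 92 = - \frac{46}{35}$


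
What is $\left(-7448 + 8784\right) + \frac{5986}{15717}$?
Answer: $\frac{21003898}{15717} \approx 1336.4$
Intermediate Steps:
$\left(-7448 + 8784\right) + \frac{5986}{15717} = 1336 + 5986 \cdot \frac{1}{15717} = 1336 + \frac{5986}{15717} = \frac{21003898}{15717}$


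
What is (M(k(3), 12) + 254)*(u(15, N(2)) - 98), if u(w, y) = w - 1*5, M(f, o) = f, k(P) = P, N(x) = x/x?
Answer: -22616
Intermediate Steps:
N(x) = 1
u(w, y) = -5 + w (u(w, y) = w - 5 = -5 + w)
(M(k(3), 12) + 254)*(u(15, N(2)) - 98) = (3 + 254)*((-5 + 15) - 98) = 257*(10 - 98) = 257*(-88) = -22616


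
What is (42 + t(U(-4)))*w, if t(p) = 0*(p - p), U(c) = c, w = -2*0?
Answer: 0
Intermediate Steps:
w = 0
t(p) = 0 (t(p) = 0*0 = 0)
(42 + t(U(-4)))*w = (42 + 0)*0 = 42*0 = 0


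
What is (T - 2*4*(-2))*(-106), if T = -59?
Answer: 4558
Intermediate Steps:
(T - 2*4*(-2))*(-106) = (-59 - 2*4*(-2))*(-106) = (-59 - 8*(-2))*(-106) = (-59 + 16)*(-106) = -43*(-106) = 4558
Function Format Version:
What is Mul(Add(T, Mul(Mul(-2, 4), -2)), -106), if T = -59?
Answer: 4558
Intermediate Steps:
Mul(Add(T, Mul(Mul(-2, 4), -2)), -106) = Mul(Add(-59, Mul(Mul(-2, 4), -2)), -106) = Mul(Add(-59, Mul(-8, -2)), -106) = Mul(Add(-59, 16), -106) = Mul(-43, -106) = 4558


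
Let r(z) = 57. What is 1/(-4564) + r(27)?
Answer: 260147/4564 ≈ 57.000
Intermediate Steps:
1/(-4564) + r(27) = 1/(-4564) + 57 = -1/4564 + 57 = 260147/4564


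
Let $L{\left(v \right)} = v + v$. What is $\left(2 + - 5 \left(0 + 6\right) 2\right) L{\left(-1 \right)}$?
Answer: $116$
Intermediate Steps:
$L{\left(v \right)} = 2 v$
$\left(2 + - 5 \left(0 + 6\right) 2\right) L{\left(-1 \right)} = \left(2 + - 5 \left(0 + 6\right) 2\right) 2 \left(-1\right) = \left(2 + \left(-5\right) 6 \cdot 2\right) \left(-2\right) = \left(2 - 60\right) \left(-2\right) = \left(-58\right) \left(-2\right) = 116$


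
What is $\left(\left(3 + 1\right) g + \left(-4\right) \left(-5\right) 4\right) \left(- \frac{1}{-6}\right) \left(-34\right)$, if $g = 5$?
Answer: $- \frac{1700}{3} \approx -566.67$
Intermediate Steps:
$\left(\left(3 + 1\right) g + \left(-4\right) \left(-5\right) 4\right) \left(- \frac{1}{-6}\right) \left(-34\right) = \left(\left(3 + 1\right) 5 + \left(-4\right) \left(-5\right) 4\right) \left(- \frac{1}{-6}\right) \left(-34\right) = \left(4 \cdot 5 + 20 \cdot 4\right) \left(\left(-1\right) \left(- \frac{1}{6}\right)\right) \left(-34\right) = \left(20 + 80\right) \frac{1}{6} \left(-34\right) = 100 \cdot \frac{1}{6} \left(-34\right) = \frac{50}{3} \left(-34\right) = - \frac{1700}{3}$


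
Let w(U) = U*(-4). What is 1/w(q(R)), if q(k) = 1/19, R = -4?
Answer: -19/4 ≈ -4.7500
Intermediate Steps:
q(k) = 1/19
w(U) = -4*U
1/w(q(R)) = 1/(-4*1/19) = 1/(-4/19) = -19/4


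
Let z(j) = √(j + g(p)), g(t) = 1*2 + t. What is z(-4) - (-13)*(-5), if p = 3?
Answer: -64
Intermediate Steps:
g(t) = 2 + t
z(j) = √(5 + j) (z(j) = √(j + (2 + 3)) = √(j + 5) = √(5 + j))
z(-4) - (-13)*(-5) = √(5 - 4) - (-13)*(-5) = √1 - 1*65 = 1 - 65 = -64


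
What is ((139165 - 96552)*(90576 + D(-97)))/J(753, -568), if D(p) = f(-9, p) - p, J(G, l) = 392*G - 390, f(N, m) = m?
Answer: 214428616/16377 ≈ 13093.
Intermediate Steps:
J(G, l) = -390 + 392*G
D(p) = 0 (D(p) = p - p = 0)
((139165 - 96552)*(90576 + D(-97)))/J(753, -568) = ((139165 - 96552)*(90576 + 0))/(-390 + 392*753) = (42613*90576)/(-390 + 295176) = 3859715088/294786 = 3859715088*(1/294786) = 214428616/16377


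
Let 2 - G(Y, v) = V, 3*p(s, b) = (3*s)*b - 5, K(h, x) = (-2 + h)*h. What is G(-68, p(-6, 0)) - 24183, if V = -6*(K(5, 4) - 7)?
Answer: -24133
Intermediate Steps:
K(h, x) = h*(-2 + h)
p(s, b) = -5/3 + b*s (p(s, b) = ((3*s)*b - 5)/3 = (3*b*s - 5)/3 = (-5 + 3*b*s)/3 = -5/3 + b*s)
V = -48 (V = -6*(5*(-2 + 5) - 7) = -6*(5*3 - 7) = -6*(15 - 7) = -6*8 = -48)
G(Y, v) = 50 (G(Y, v) = 2 - 1*(-48) = 2 + 48 = 50)
G(-68, p(-6, 0)) - 24183 = 50 - 24183 = -24133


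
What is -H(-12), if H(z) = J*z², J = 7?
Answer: -1008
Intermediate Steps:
H(z) = 7*z²
-H(-12) = -7*(-12)² = -7*144 = -1*1008 = -1008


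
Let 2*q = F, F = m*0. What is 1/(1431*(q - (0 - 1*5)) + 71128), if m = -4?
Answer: 1/78283 ≈ 1.2774e-5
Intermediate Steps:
F = 0 (F = -4*0 = 0)
q = 0 (q = (½)*0 = 0)
1/(1431*(q - (0 - 1*5)) + 71128) = 1/(1431*(0 - (0 - 1*5)) + 71128) = 1/(1431*(0 - (0 - 5)) + 71128) = 1/(1431*(0 - 1*(-5)) + 71128) = 1/(1431*(0 + 5) + 71128) = 1/(1431*5 + 71128) = 1/(7155 + 71128) = 1/78283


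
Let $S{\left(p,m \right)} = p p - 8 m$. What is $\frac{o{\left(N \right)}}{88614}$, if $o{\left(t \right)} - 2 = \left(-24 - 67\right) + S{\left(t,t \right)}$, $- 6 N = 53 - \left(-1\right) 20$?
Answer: $\frac{5629}{3190104} \approx 0.0017645$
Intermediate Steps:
$S{\left(p,m \right)} = p^{2} - 8 m$
$N = - \frac{73}{6}$ ($N = - \frac{53 - \left(-1\right) 20}{6} = - \frac{53 - -20}{6} = - \frac{53 + 20}{6} = \left(- \frac{1}{6}\right) 73 = - \frac{73}{6} \approx -12.167$)
$o{\left(t \right)} = -89 + t^{2} - 8 t$ ($o{\left(t \right)} = 2 - \left(91 - t^{2} + 8 t\right) = -89 + t^{2} - 8 t$)
$\frac{o{\left(N \right)}}{88614} = \frac{-89 + \left(- \frac{73}{6}\right)^{2} - - \frac{292}{3}}{88614} = \left(-89 + \frac{5329}{36} + \frac{292}{3}\right) \frac{1}{88614} = \frac{5629}{36} \cdot \frac{1}{88614} = \frac{5629}{3190104}$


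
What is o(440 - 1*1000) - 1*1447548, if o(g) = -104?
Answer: -1447652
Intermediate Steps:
o(440 - 1*1000) - 1*1447548 = -104 - 1*1447548 = -104 - 1447548 = -1447652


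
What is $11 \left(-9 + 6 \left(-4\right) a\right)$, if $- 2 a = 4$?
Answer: $429$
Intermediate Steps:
$a = -2$ ($a = \left(- \frac{1}{2}\right) 4 = -2$)
$11 \left(-9 + 6 \left(-4\right) a\right) = 11 \left(-9 + 6 \left(-4\right) \left(-2\right)\right) = 11 \left(-9 - -48\right) = 11 \left(-9 + 48\right) = 11 \cdot 39 = 429$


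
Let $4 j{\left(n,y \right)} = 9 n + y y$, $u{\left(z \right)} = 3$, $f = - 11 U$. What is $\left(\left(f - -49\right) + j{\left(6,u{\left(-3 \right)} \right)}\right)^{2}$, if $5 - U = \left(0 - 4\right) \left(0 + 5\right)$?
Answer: $\frac{707281}{16} \approx 44205.0$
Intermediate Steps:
$U = 25$ ($U = 5 - \left(0 - 4\right) \left(0 + 5\right) = 5 - \left(-4\right) 5 = 5 - -20 = 5 + 20 = 25$)
$f = -275$ ($f = \left(-11\right) 25 = -275$)
$j{\left(n,y \right)} = \frac{y^{2}}{4} + \frac{9 n}{4}$ ($j{\left(n,y \right)} = \frac{9 n + y y}{4} = \frac{9 n + y^{2}}{4} = \frac{y^{2} + 9 n}{4} = \frac{y^{2}}{4} + \frac{9 n}{4}$)
$\left(\left(f - -49\right) + j{\left(6,u{\left(-3 \right)} \right)}\right)^{2} = \left(\left(-275 - -49\right) + \left(\frac{3^{2}}{4} + \frac{9}{4} \cdot 6\right)\right)^{2} = \left(\left(-275 + 49\right) + \left(\frac{1}{4} \cdot 9 + \frac{27}{2}\right)\right)^{2} = \left(-226 + \left(\frac{9}{4} + \frac{27}{2}\right)\right)^{2} = \left(-226 + \frac{63}{4}\right)^{2} = \left(- \frac{841}{4}\right)^{2} = \frac{707281}{16}$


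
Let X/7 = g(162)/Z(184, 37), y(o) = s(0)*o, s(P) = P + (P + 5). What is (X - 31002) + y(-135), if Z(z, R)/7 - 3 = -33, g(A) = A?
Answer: -158412/5 ≈ -31682.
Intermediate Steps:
Z(z, R) = -210 (Z(z, R) = 21 + 7*(-33) = 21 - 231 = -210)
s(P) = 5 + 2*P (s(P) = P + (5 + P) = 5 + 2*P)
y(o) = 5*o (y(o) = (5 + 2*0)*o = (5 + 0)*o = 5*o)
X = -27/5 (X = 7*(162/(-210)) = 7*(162*(-1/210)) = 7*(-27/35) = -27/5 ≈ -5.4000)
(X - 31002) + y(-135) = (-27/5 - 31002) + 5*(-135) = -155037/5 - 675 = -158412/5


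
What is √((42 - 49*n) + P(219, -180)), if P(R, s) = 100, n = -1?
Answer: √191 ≈ 13.820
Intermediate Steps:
√((42 - 49*n) + P(219, -180)) = √((42 - 49*(-1)) + 100) = √((42 + 49) + 100) = √(91 + 100) = √191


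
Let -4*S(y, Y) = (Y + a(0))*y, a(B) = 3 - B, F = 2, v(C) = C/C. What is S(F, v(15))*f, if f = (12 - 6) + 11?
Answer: -34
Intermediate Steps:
v(C) = 1
S(y, Y) = -y*(3 + Y)/4 (S(y, Y) = -(Y + (3 - 1*0))*y/4 = -(Y + (3 + 0))*y/4 = -(Y + 3)*y/4 = -(3 + Y)*y/4 = -y*(3 + Y)/4)
f = 17 (f = 6 + 11 = 17)
S(F, v(15))*f = -¼*2*(3 + 1)*17 = -¼*2*4*17 = -2*17 = -34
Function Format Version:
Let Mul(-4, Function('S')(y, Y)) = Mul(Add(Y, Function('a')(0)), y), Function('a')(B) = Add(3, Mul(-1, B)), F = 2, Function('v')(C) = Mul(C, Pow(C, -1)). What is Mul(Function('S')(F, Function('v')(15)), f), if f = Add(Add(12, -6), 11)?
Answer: -34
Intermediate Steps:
Function('v')(C) = 1
Function('S')(y, Y) = Mul(Rational(-1, 4), y, Add(3, Y)) (Function('S')(y, Y) = Mul(Rational(-1, 4), Mul(Add(Y, Add(3, Mul(-1, 0))), y)) = Mul(Rational(-1, 4), Mul(Add(Y, Add(3, 0)), y)) = Mul(Rational(-1, 4), Mul(Add(Y, 3), y)) = Mul(Rational(-1, 4), Mul(Add(3, Y), y)) = Mul(Rational(-1, 4), Mul(y, Add(3, Y))) = Mul(Rational(-1, 4), y, Add(3, Y)))
f = 17 (f = Add(6, 11) = 17)
Mul(Function('S')(F, Function('v')(15)), f) = Mul(Mul(Rational(-1, 4), 2, Add(3, 1)), 17) = Mul(Mul(Rational(-1, 4), 2, 4), 17) = Mul(-2, 17) = -34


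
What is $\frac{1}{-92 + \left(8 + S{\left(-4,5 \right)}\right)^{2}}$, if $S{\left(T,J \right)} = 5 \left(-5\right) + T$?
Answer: $\frac{1}{349} \approx 0.0028653$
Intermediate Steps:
$S{\left(T,J \right)} = -25 + T$
$\frac{1}{-92 + \left(8 + S{\left(-4,5 \right)}\right)^{2}} = \frac{1}{-92 + \left(8 - 29\right)^{2}} = \frac{1}{-92 + \left(-21\right)^{2}} = \frac{1}{-92 + 441} = \frac{1}{349}$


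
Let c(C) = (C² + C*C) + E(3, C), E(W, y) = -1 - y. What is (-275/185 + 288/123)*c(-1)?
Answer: 2594/1517 ≈ 1.7100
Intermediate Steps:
c(C) = -1 - C + 2*C² (c(C) = (C² + C*C) + (-1 - C) = (C² + C²) + (-1 - C) = 2*C² + (-1 - C) = -1 - C + 2*C²)
(-275/185 + 288/123)*c(-1) = (-275/185 + 288/123)*(-1 - 1*(-1) + 2*(-1)²) = (-275*1/185 + 288*(1/123))*(-1 + 1 + 2*1) = (-55/37 + 96/41)*(-1 + 1 + 2) = (1297/1517)*2 = 2594/1517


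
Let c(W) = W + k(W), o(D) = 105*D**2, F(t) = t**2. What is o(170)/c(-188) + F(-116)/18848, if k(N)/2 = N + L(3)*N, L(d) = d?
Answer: -297768169/166098 ≈ -1792.7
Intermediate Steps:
k(N) = 8*N (k(N) = 2*(N + 3*N) = 2*(4*N) = 8*N)
c(W) = 9*W (c(W) = W + 8*W = 9*W)
o(170)/c(-188) + F(-116)/18848 = (105*170**2)/((9*(-188))) + (-116)**2/18848 = (105*28900)/(-1692) + 13456*(1/18848) = 3034500*(-1/1692) + 841/1178 = -252875/141 + 841/1178 = -297768169/166098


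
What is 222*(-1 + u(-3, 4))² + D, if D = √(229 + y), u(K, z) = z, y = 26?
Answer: 1998 + √255 ≈ 2014.0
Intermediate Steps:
D = √255 (D = √(229 + 26) = √255 ≈ 15.969)
222*(-1 + u(-3, 4))² + D = 222*(-1 + 4)² + √255 = 222*3² + √255 = 222*9 + √255 = 1998 + √255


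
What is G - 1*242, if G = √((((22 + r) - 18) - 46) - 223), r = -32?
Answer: -242 + 3*I*√33 ≈ -242.0 + 17.234*I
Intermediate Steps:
G = 3*I*√33 (G = √((((22 - 32) - 18) - 46) - 223) = √(((-10 - 18) - 46) - 223) = √((-28 - 46) - 223) = √(-74 - 223) = √(-297) = 3*I*√33 ≈ 17.234*I)
G - 1*242 = 3*I*√33 - 1*242 = 3*I*√33 - 242 = -242 + 3*I*√33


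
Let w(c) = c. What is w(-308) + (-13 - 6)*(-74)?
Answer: 1098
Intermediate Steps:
w(-308) + (-13 - 6)*(-74) = -308 + (-13 - 6)*(-74) = -308 - 19*(-74) = -308 + 1406 = 1098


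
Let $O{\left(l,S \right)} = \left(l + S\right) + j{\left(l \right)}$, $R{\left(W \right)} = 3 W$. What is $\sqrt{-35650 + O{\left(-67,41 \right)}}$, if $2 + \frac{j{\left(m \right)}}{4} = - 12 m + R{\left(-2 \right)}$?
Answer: $2 i \sqrt{8123} \approx 180.26 i$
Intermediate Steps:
$j{\left(m \right)} = -32 - 48 m$ ($j{\left(m \right)} = -8 + 4 \left(- 12 m + 3 \left(-2\right)\right) = -8 + 4 \left(- 12 m - 6\right) = -8 + 4 \left(-6 - 12 m\right) = -8 - \left(24 + 48 m\right) = -32 - 48 m$)
$O{\left(l,S \right)} = -32 + S - 47 l$ ($O{\left(l,S \right)} = \left(l + S\right) - \left(32 + 48 l\right) = \left(S + l\right) - \left(32 + 48 l\right) = -32 + S - 47 l$)
$\sqrt{-35650 + O{\left(-67,41 \right)}} = \sqrt{-35650 - -3158} = \sqrt{-35650 + \left(-32 + 41 + 3149\right)} = \sqrt{-35650 + 3158} = \sqrt{-32492} = 2 i \sqrt{8123}$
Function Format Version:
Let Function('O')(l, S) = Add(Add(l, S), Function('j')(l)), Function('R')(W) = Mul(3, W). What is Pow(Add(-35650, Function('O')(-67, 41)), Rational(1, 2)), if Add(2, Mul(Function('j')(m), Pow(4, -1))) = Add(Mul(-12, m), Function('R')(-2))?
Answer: Mul(2, I, Pow(8123, Rational(1, 2))) ≈ Mul(180.26, I)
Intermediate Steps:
Function('j')(m) = Add(-32, Mul(-48, m)) (Function('j')(m) = Add(-8, Mul(4, Add(Mul(-12, m), Mul(3, -2)))) = Add(-8, Mul(4, Add(Mul(-12, m), -6))) = Add(-8, Mul(4, Add(-6, Mul(-12, m)))) = Add(-8, Add(-24, Mul(-48, m))) = Add(-32, Mul(-48, m)))
Function('O')(l, S) = Add(-32, S, Mul(-47, l)) (Function('O')(l, S) = Add(Add(l, S), Add(-32, Mul(-48, l))) = Add(Add(S, l), Add(-32, Mul(-48, l))) = Add(-32, S, Mul(-47, l)))
Pow(Add(-35650, Function('O')(-67, 41)), Rational(1, 2)) = Pow(Add(-35650, Add(-32, 41, Mul(-47, -67))), Rational(1, 2)) = Pow(Add(-35650, Add(-32, 41, 3149)), Rational(1, 2)) = Pow(Add(-35650, 3158), Rational(1, 2)) = Pow(-32492, Rational(1, 2)) = Mul(2, I, Pow(8123, Rational(1, 2)))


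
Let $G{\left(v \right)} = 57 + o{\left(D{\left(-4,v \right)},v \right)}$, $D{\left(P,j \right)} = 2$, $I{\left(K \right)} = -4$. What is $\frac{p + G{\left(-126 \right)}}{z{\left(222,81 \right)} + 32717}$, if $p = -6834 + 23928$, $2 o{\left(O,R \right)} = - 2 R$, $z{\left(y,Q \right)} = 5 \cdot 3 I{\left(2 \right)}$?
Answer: $\frac{17277}{32657} \approx 0.52904$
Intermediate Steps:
$z{\left(y,Q \right)} = -60$ ($z{\left(y,Q \right)} = 5 \cdot 3 \left(-4\right) = 15 \left(-4\right) = -60$)
$o{\left(O,R \right)} = - R$ ($o{\left(O,R \right)} = \frac{\left(-2\right) R}{2} = - R$)
$p = 17094$
$G{\left(v \right)} = 57 - v$
$\frac{p + G{\left(-126 \right)}}{z{\left(222,81 \right)} + 32717} = \frac{17094 + \left(57 - -126\right)}{-60 + 32717} = \frac{17094 + \left(57 + 126\right)}{32657} = \left(17094 + 183\right) \frac{1}{32657} = 17277 \cdot \frac{1}{32657} = \frac{17277}{32657}$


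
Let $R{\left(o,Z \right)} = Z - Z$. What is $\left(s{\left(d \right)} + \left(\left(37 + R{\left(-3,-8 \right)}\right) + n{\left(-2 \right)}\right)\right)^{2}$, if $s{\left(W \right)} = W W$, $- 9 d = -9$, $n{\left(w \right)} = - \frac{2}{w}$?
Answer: $1521$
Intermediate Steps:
$R{\left(o,Z \right)} = 0$
$d = 1$ ($d = \left(- \frac{1}{9}\right) \left(-9\right) = 1$)
$s{\left(W \right)} = W^{2}$
$\left(s{\left(d \right)} + \left(\left(37 + R{\left(-3,-8 \right)}\right) + n{\left(-2 \right)}\right)\right)^{2} = \left(1^{2} + \left(\left(37 + 0\right) - \frac{2}{-2}\right)\right)^{2} = \left(1 + \left(37 - -1\right)\right)^{2} = \left(1 + \left(37 + 1\right)\right)^{2} = \left(1 + 38\right)^{2} = 39^{2} = 1521$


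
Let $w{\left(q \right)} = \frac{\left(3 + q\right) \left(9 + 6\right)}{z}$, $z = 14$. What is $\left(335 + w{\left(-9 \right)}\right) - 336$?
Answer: $- \frac{52}{7} \approx -7.4286$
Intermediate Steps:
$w{\left(q \right)} = \frac{45}{14} + \frac{15 q}{14}$ ($w{\left(q \right)} = \frac{\left(3 + q\right) \left(9 + 6\right)}{14} = \left(3 + q\right) 15 \cdot \frac{1}{14} = \left(45 + 15 q\right) \frac{1}{14} = \frac{45}{14} + \frac{15 q}{14}$)
$\left(335 + w{\left(-9 \right)}\right) - 336 = \left(335 + \left(\frac{45}{14} + \frac{15}{14} \left(-9\right)\right)\right) - 336 = \left(335 + \left(\frac{45}{14} - \frac{135}{14}\right)\right) - 336 = \left(335 - \frac{45}{7}\right) - 336 = \frac{2300}{7} - 336 = - \frac{52}{7}$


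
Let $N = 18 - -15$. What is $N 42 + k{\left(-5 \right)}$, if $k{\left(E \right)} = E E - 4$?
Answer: $1407$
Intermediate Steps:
$N = 33$ ($N = 18 + 15 = 33$)
$k{\left(E \right)} = -4 + E^{2}$ ($k{\left(E \right)} = E^{2} - 4 = -4 + E^{2}$)
$N 42 + k{\left(-5 \right)} = 33 \cdot 42 - \left(4 - \left(-5\right)^{2}\right) = 1386 + \left(-4 + 25\right) = 1386 + 21 = 1407$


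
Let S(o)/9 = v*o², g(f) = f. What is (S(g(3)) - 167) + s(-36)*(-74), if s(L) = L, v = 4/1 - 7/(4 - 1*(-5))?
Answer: 2758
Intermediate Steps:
v = 29/9 (v = 4*1 - 7/(4 + 5) = 4 - 7/9 = 29/9 ≈ 3.2222)
S(o) = 29*o² (S(o) = 9*(29*o²/9) = 29*o²)
(S(g(3)) - 167) + s(-36)*(-74) = (29*3² - 167) - 36*(-74) = (29*9 - 167) + 2664 = (261 - 167) + 2664 = 94 + 2664 = 2758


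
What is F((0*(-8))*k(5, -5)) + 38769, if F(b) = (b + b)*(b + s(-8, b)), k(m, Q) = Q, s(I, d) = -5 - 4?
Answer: 38769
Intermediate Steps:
s(I, d) = -9
F(b) = 2*b*(-9 + b) (F(b) = (b + b)*(b - 9) = (2*b)*(-9 + b) = 2*b*(-9 + b))
F((0*(-8))*k(5, -5)) + 38769 = 2*((0*(-8))*(-5))*(-9 + (0*(-8))*(-5)) + 38769 = 2*(0*(-5))*(-9 + 0*(-5)) + 38769 = 2*0*(-9 + 0) + 38769 = 2*0*(-9) + 38769 = 0 + 38769 = 38769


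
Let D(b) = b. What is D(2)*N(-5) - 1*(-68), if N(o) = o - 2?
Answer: 54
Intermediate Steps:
N(o) = -2 + o
D(2)*N(-5) - 1*(-68) = 2*(-2 - 5) - 1*(-68) = 2*(-7) + 68 = -14 + 68 = 54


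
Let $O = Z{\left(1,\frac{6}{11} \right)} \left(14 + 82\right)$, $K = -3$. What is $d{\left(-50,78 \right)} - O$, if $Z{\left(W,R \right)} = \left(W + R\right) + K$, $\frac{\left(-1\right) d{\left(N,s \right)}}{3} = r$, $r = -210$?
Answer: $\frac{8466}{11} \approx 769.64$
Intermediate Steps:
$d{\left(N,s \right)} = 630$ ($d{\left(N,s \right)} = \left(-3\right) \left(-210\right) = 630$)
$Z{\left(W,R \right)} = -3 + R + W$ ($Z{\left(W,R \right)} = \left(W + R\right) - 3 = \left(R + W\right) - 3 = -3 + R + W$)
$O = - \frac{1536}{11}$ ($O = \left(-3 + \frac{6}{11} + 1\right) \left(14 + 82\right) = \left(-3 + 6 \cdot \frac{1}{11} + 1\right) 96 = \left(-3 + \frac{6}{11} + 1\right) 96 = \left(- \frac{16}{11}\right) 96 = - \frac{1536}{11} \approx -139.64$)
$d{\left(-50,78 \right)} - O = 630 - - \frac{1536}{11} = 630 + \frac{1536}{11} = \frac{8466}{11}$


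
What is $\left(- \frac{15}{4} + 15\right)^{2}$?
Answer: $\frac{2025}{16} \approx 126.56$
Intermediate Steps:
$\left(- \frac{15}{4} + 15\right)^{2} = \left(\frac{45}{4}\right)^{2} = \frac{2025}{16}$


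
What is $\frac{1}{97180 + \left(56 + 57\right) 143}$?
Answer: $\frac{1}{113339} \approx 8.8231 \cdot 10^{-6}$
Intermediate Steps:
$\frac{1}{97180 + \left(56 + 57\right) 143} = \frac{1}{97180 + 113 \cdot 143} = \frac{1}{97180 + 16159} = \frac{1}{113339}$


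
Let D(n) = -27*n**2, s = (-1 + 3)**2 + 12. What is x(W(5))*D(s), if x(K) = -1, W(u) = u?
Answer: 6912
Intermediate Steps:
s = 16 (s = 2**2 + 12 = 4 + 12 = 16)
x(W(5))*D(s) = -(-27)*16**2 = -(-27)*256 = -1*(-6912) = 6912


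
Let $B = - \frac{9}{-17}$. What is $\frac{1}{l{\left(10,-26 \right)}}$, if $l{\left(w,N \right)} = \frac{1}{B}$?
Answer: $\frac{9}{17} \approx 0.52941$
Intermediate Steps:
$B = \frac{9}{17}$ ($B = \left(-9\right) \left(- \frac{1}{17}\right) = \frac{9}{17} \approx 0.52941$)
$l{\left(w,N \right)} = \frac{17}{9}$ ($l{\left(w,N \right)} = \frac{1}{\frac{9}{17}} = \frac{17}{9}$)
$\frac{1}{l{\left(10,-26 \right)}} = \frac{1}{\frac{17}{9}} = \frac{9}{17}$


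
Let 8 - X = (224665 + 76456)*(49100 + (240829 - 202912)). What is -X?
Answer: 26202646049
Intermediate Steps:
X = -26202646049 (X = 8 - (224665 + 76456)*(49100 + (240829 - 202912)) = 8 - 301121*(49100 + 37917) = 8 - 301121*87017 = 8 - 1*26202646057 = 8 - 26202646057 = -26202646049)
-X = -1*(-26202646049) = 26202646049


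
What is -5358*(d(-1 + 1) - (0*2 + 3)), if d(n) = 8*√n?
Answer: 16074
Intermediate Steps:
-5358*(d(-1 + 1) - (0*2 + 3)) = -5358*(8*√(-1 + 1) - (0*2 + 3)) = -5358*(8*√0 - (0 + 3)) = -5358*(8*0 - 1*3) = -5358*(0 - 3) = -5358*(-3) = 16074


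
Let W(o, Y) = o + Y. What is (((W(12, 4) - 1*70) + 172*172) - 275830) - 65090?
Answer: -311390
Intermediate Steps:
W(o, Y) = Y + o
(((W(12, 4) - 1*70) + 172*172) - 275830) - 65090 = ((((4 + 12) - 1*70) + 172*172) - 275830) - 65090 = (((16 - 70) + 29584) - 275830) - 65090 = ((-54 + 29584) - 275830) - 65090 = (29530 - 275830) - 65090 = -246300 - 65090 = -311390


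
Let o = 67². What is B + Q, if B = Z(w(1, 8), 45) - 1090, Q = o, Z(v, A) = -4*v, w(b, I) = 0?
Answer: 3399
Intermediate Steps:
o = 4489
Q = 4489
B = -1090 (B = -4*0 - 1090 = 0 - 1090 = -1090)
B + Q = -1090 + 4489 = 3399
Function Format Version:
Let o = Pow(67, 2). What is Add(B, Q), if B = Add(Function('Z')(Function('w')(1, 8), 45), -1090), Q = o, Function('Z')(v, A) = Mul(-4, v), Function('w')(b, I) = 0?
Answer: 3399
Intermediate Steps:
o = 4489
Q = 4489
B = -1090 (B = Add(Mul(-4, 0), -1090) = Add(0, -1090) = -1090)
Add(B, Q) = Add(-1090, 4489) = 3399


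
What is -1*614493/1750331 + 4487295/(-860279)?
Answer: -762080633472/136888454759 ≈ -5.5672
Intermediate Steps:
-1*614493/1750331 + 4487295/(-860279) = -614493*1/1750331 + 4487295*(-1/860279) = -55863/159121 - 4487295/860279 = -762080633472/136888454759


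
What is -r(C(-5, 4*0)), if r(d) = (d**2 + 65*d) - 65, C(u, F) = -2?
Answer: 191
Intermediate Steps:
r(d) = -65 + d**2 + 65*d
-r(C(-5, 4*0)) = -(-65 + (-2)**2 + 65*(-2)) = -(-65 + 4 - 130) = -1*(-191) = 191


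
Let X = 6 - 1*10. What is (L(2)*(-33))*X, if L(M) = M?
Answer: 264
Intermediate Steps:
X = -4 (X = 6 - 10 = -4)
(L(2)*(-33))*X = (2*(-33))*(-4) = -66*(-4) = 264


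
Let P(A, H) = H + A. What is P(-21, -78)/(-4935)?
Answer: 33/1645 ≈ 0.020061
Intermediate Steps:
P(A, H) = A + H
P(-21, -78)/(-4935) = (-21 - 78)/(-4935) = -99*(-1/4935) = 33/1645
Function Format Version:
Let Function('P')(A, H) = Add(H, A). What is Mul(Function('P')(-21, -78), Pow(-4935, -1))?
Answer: Rational(33, 1645) ≈ 0.020061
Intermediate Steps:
Function('P')(A, H) = Add(A, H)
Mul(Function('P')(-21, -78), Pow(-4935, -1)) = Mul(Add(-21, -78), Pow(-4935, -1)) = Mul(-99, Rational(-1, 4935)) = Rational(33, 1645)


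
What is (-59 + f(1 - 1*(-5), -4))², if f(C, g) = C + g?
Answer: 3249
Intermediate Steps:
(-59 + f(1 - 1*(-5), -4))² = (-59 + ((1 - 1*(-5)) - 4))² = (-59 + ((1 + 5) - 4))² = (-59 + (6 - 4))² = (-59 + 2)² = (-57)² = 3249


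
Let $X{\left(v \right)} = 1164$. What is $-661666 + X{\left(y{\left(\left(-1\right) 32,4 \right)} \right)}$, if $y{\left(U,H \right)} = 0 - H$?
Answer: $-660502$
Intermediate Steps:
$y{\left(U,H \right)} = - H$
$-661666 + X{\left(y{\left(\left(-1\right) 32,4 \right)} \right)} = -661666 + 1164 = -660502$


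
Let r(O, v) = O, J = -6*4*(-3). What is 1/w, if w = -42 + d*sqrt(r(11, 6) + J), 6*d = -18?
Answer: -14/339 + sqrt(83)/339 ≈ -0.014424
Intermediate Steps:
d = -3 (d = (1/6)*(-18) = -3)
J = 72 (J = -24*(-3) = 72)
w = -42 - 3*sqrt(83) (w = -42 - 3*sqrt(11 + 72) = -42 - 3*sqrt(83) ≈ -69.331)
1/w = 1/(-42 - 3*sqrt(83))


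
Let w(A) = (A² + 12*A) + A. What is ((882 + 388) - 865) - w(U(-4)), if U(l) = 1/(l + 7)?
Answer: 3605/9 ≈ 400.56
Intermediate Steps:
U(l) = 1/(7 + l)
w(A) = A² + 13*A
((882 + 388) - 865) - w(U(-4)) = ((882 + 388) - 865) - (13 + 1/(7 - 4))/(7 - 4) = (1270 - 865) - (13 + 1/3)/3 = 405 - (13 + ⅓)/3 = 405 - 40/(3*3) = 405 - 1*40/9 = 405 - 40/9 = 3605/9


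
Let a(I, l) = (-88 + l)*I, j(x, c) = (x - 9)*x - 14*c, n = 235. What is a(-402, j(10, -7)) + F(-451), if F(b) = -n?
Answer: -8275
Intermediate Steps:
j(x, c) = -14*c + x*(-9 + x) (j(x, c) = (-9 + x)*x - 14*c = x*(-9 + x) - 14*c = -14*c + x*(-9 + x))
F(b) = -235 (F(b) = -1*235 = -235)
a(I, l) = I*(-88 + l)
a(-402, j(10, -7)) + F(-451) = -402*(-88 + (10² - 14*(-7) - 9*10)) - 235 = -402*(-88 + (100 + 98 - 90)) - 235 = -402*(-88 + 108) - 235 = -402*20 - 235 = -8040 - 235 = -8275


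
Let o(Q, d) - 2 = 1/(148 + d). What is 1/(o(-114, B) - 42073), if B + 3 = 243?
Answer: -388/16323547 ≈ -2.3769e-5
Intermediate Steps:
B = 240 (B = -3 + 243 = 240)
o(Q, d) = 2 + 1/(148 + d)
1/(o(-114, B) - 42073) = 1/((297 + 2*240)/(148 + 240) - 42073) = 1/((297 + 480)/388 - 42073) = 1/((1/388)*777 - 42073) = 1/(777/388 - 42073) = 1/(-16323547/388) = -388/16323547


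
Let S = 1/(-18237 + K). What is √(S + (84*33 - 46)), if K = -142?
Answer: √920809090987/18379 ≈ 52.211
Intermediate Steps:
S = -1/18379 (S = 1/(-18237 - 142) = 1/(-18379) = -1/18379 ≈ -5.4410e-5)
√(S + (84*33 - 46)) = √(-1/18379 + (84*33 - 46)) = √(-1/18379 + (2772 - 46)) = √(-1/18379 + 2726) = √(50101153/18379) = √920809090987/18379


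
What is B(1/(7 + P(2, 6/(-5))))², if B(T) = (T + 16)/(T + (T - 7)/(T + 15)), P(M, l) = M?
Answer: 97219600/44521 ≈ 2183.7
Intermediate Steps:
B(T) = (16 + T)/(T + (-7 + T)/(15 + T))
B(1/(7 + P(2, 6/(-5))))² = ((240 + (1/(7 + 2))² + 31/(7 + 2))/(-7 + (1/(7 + 2))² + 16/(7 + 2)))² = ((240 + (1/9)² + 31/9)/(-7 + (1/9)² + 16/9))² = ((240 + (⅑)² + 31*(⅑))/(-7 + (⅑)² + 16*(⅑)))² = ((240 + 1/81 + 31/9)/(-7 + 1/81 + 16/9))² = ((19720/81)/(-422/81))² = (-81/422*19720/81)² = (-9860/211)² = 97219600/44521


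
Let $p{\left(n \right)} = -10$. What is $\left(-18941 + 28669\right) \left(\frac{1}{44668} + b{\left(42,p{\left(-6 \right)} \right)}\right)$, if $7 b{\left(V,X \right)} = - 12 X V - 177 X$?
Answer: $\frac{739787859584}{78169} \approx 9.464 \cdot 10^{6}$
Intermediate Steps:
$b{\left(V,X \right)} = - \frac{177 X}{7} - \frac{12 V X}{7}$ ($b{\left(V,X \right)} = \frac{- 12 X V - 177 X}{7} = \frac{- 12 V X - 177 X}{7} = \frac{- 177 X - 12 V X}{7} = - \frac{177 X}{7} - \frac{12 V X}{7}$)
$\left(-18941 + 28669\right) \left(\frac{1}{44668} + b{\left(42,p{\left(-6 \right)} \right)}\right) = \left(-18941 + 28669\right) \left(\frac{1}{44668} - - \frac{30 \left(59 + 4 \cdot 42\right)}{7}\right) = 9728 \left(\frac{1}{44668} - - \frac{30 \left(59 + 168\right)}{7}\right) = 9728 \left(\frac{1}{44668} - \left(- \frac{30}{7}\right) 227\right) = 9728 \left(\frac{1}{44668} + \frac{6810}{7}\right) = 9728 \cdot \frac{304189087}{312676} = \frac{739787859584}{78169}$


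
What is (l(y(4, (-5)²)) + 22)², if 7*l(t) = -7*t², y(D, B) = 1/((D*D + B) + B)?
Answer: 9183580561/18974736 ≈ 483.99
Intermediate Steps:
y(D, B) = 1/(D² + 2*B) (y(D, B) = 1/((D² + B) + B) = 1/((B + D²) + B) = 1/(D² + 2*B))
l(t) = -t² (l(t) = (-7*t²)/7 = -t²)
(l(y(4, (-5)²)) + 22)² = (-(1/(4² + 2*(-5)²))² + 22)² = (-(1/(16 + 2*25))² + 22)² = (-(1/(16 + 50))² + 22)² = (-(1/66)² + 22)² = (-1*1/4356 + 22)² = (-1/4356 + 22)² = (95831/4356)² = 9183580561/18974736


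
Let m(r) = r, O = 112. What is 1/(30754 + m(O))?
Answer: 1/30866 ≈ 3.2398e-5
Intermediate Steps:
1/(30754 + m(O)) = 1/(30754 + 112) = 1/30866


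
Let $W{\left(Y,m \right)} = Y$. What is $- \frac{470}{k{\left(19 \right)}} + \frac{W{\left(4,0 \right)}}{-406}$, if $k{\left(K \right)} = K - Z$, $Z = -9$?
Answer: $- \frac{6819}{406} \approx -16.796$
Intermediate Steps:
$k{\left(K \right)} = 9 + K$ ($k{\left(K \right)} = K - -9 = K + 9 = 9 + K$)
$- \frac{470}{k{\left(19 \right)}} + \frac{W{\left(4,0 \right)}}{-406} = - \frac{470}{9 + 19} + \frac{4}{-406} = - \frac{470}{28} + 4 \left(- \frac{1}{406}\right) = \left(-470\right) \frac{1}{28} - \frac{2}{203} = - \frac{235}{14} - \frac{2}{203} = - \frac{6819}{406}$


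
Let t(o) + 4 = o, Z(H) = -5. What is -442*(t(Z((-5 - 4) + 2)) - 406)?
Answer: 183430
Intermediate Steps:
t(o) = -4 + o
-442*(t(Z((-5 - 4) + 2)) - 406) = -442*((-4 - 5) - 406) = -442*(-9 - 406) = -442*(-415) = 183430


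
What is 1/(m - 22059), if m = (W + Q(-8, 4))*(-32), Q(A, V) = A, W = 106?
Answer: -1/25195 ≈ -3.9690e-5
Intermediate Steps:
m = -3136 (m = (106 - 8)*(-32) = 98*(-32) = -3136)
1/(m - 22059) = 1/(-3136 - 22059) = 1/(-25195) = -1/25195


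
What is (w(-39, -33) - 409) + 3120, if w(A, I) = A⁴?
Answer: 2316152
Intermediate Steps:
(w(-39, -33) - 409) + 3120 = ((-39)⁴ - 409) + 3120 = (2313441 - 409) + 3120 = 2313032 + 3120 = 2316152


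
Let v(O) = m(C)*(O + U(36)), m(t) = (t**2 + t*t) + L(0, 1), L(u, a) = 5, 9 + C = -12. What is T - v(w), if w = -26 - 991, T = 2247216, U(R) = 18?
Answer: 3133329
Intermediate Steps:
C = -21 (C = -9 - 12 = -21)
m(t) = 5 + 2*t**2 (m(t) = (t**2 + t*t) + 5 = (t**2 + t**2) + 5 = 2*t**2 + 5 = 5 + 2*t**2)
w = -1017
v(O) = 15966 + 887*O (v(O) = (5 + 2*(-21)**2)*(O + 18) = (5 + 2*441)*(18 + O) = (5 + 882)*(18 + O) = 887*(18 + O) = 15966 + 887*O)
T - v(w) = 2247216 - (15966 + 887*(-1017)) = 2247216 - (15966 - 902079) = 2247216 - 1*(-886113) = 2247216 + 886113 = 3133329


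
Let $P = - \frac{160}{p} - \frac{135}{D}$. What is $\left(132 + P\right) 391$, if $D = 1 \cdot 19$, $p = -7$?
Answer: $\frac{7683541}{133} \approx 57771.0$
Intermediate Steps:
$D = 19$
$P = \frac{2095}{133}$ ($P = - \frac{160}{-7} - \frac{135}{19} = \left(-160\right) \left(- \frac{1}{7}\right) - \frac{135}{19} = \frac{160}{7} - \frac{135}{19} = \frac{2095}{133} \approx 15.752$)
$\left(132 + P\right) 391 = \left(132 + \frac{2095}{133}\right) 391 = \frac{19651}{133} \cdot 391 = \frac{7683541}{133}$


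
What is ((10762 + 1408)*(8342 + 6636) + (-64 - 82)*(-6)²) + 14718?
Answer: 182291722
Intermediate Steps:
((10762 + 1408)*(8342 + 6636) + (-64 - 82)*(-6)²) + 14718 = (12170*14978 - 146*36) + 14718 = (182282260 - 5256) + 14718 = 182277004 + 14718 = 182291722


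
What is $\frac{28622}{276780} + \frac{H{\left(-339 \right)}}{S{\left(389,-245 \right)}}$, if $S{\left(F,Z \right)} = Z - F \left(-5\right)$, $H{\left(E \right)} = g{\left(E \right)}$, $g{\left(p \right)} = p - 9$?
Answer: $- \frac{1191551}{11763150} \approx -0.1013$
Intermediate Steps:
$g{\left(p \right)} = -9 + p$ ($g{\left(p \right)} = p - 9 = -9 + p$)
$H{\left(E \right)} = -9 + E$
$S{\left(F,Z \right)} = Z + 5 F$ ($S{\left(F,Z \right)} = Z - - 5 F = Z + 5 F$)
$\frac{28622}{276780} + \frac{H{\left(-339 \right)}}{S{\left(389,-245 \right)}} = \frac{28622}{276780} + \frac{-9 - 339}{-245 + 5 \cdot 389} = 28622 \cdot \frac{1}{276780} - \frac{348}{-245 + 1945} = \frac{14311}{138390} - \frac{348}{1700} = \frac{14311}{138390} - \frac{87}{425} = - \frac{1191551}{11763150}$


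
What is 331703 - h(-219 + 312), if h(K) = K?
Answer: 331610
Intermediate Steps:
331703 - h(-219 + 312) = 331703 - (-219 + 312) = 331703 - 1*93 = 331703 - 93 = 331610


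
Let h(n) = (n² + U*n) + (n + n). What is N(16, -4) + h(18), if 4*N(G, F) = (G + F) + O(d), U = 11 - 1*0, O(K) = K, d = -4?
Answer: 560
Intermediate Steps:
U = 11 (U = 11 + 0 = 11)
N(G, F) = -1 + F/4 + G/4 (N(G, F) = ((G + F) - 4)/4 = ((F + G) - 4)/4 = (-4 + F + G)/4 = -1 + F/4 + G/4)
h(n) = n² + 13*n (h(n) = (n² + 11*n) + (n + n) = (n² + 11*n) + 2*n = n² + 13*n)
N(16, -4) + h(18) = (-1 + (¼)*(-4) + (¼)*16) + 18*(13 + 18) = (-1 - 1 + 4) + 18*31 = 2 + 558 = 560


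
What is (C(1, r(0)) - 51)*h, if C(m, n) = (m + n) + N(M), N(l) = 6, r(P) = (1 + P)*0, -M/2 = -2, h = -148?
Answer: 6512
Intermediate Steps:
M = 4 (M = -2*(-2) = 4)
r(P) = 0
C(m, n) = 6 + m + n (C(m, n) = (m + n) + 6 = 6 + m + n)
(C(1, r(0)) - 51)*h = ((6 + 1 + 0) - 51)*(-148) = (7 - 51)*(-148) = -44*(-148) = 6512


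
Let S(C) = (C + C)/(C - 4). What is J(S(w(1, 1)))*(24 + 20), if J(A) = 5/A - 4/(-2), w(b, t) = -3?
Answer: 1034/3 ≈ 344.67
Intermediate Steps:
S(C) = 2*C/(-4 + C) (S(C) = (2*C)/(-4 + C) = 2*C/(-4 + C))
J(A) = 2 + 5/A (J(A) = 5/A - 4*(-½) = 5/A + 2 = 2 + 5/A)
J(S(w(1, 1)))*(24 + 20) = (2 + 5/((2*(-3)/(-4 - 3))))*(24 + 20) = (2 + 5/((2*(-3)/(-7))))*44 = (2 + 5/((2*(-3)*(-⅐))))*44 = (2 + 5/(6/7))*44 = (2 + 5*(7/6))*44 = (2 + 35/6)*44 = (47/6)*44 = 1034/3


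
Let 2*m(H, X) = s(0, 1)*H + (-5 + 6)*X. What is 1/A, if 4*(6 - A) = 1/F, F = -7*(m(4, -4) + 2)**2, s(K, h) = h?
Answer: 112/673 ≈ 0.16642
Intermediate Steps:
m(H, X) = H/2 + X/2 (m(H, X) = (1*H + (-5 + 6)*X)/2 = (H + 1*X)/2 = (H + X)/2 = H/2 + X/2)
F = -28 (F = -7*(((1/2)*4 + (1/2)*(-4)) + 2)**2 = -7*((2 - 2) + 2)**2 = -7*(0 + 2)**2 = -7*2**2 = -7*4 = -28)
A = 673/112 (A = 6 - 1/4/(-28) = 6 - 1/4*(-1/28) = 6 + 1/112 = 673/112 ≈ 6.0089)
1/A = 1/(673/112) = 112/673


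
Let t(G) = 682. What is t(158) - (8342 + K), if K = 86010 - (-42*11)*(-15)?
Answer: -86740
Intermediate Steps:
K = 79080 (K = 86010 - (-462)*(-15) = 86010 - 1*6930 = 86010 - 6930 = 79080)
t(158) - (8342 + K) = 682 - (8342 + 79080) = 682 - 1*87422 = 682 - 87422 = -86740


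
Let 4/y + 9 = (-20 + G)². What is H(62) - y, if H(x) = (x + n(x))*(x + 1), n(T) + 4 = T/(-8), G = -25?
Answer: 1595537/504 ≈ 3165.7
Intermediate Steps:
n(T) = -4 - T/8 (n(T) = -4 + T/(-8) = -4 + T*(-⅛) = -4 - T/8)
y = 1/504 (y = 4/(-9 + (-20 - 25)²) = 4/(-9 + (-45)²) = 4/(-9 + 2025) = 4/2016 = 4*(1/2016) = 1/504 ≈ 0.0019841)
H(x) = (1 + x)*(-4 + 7*x/8) (H(x) = (x + (-4 - x/8))*(x + 1) = (-4 + 7*x/8)*(1 + x) = (1 + x)*(-4 + 7*x/8))
H(62) - y = (-4 - 25/8*62 + (7/8)*62²) - 1*1/504 = (-4 - 775/4 + (7/8)*3844) - 1/504 = (-4 - 775/4 + 6727/2) - 1/504 = 12663/4 - 1/504 = 1595537/504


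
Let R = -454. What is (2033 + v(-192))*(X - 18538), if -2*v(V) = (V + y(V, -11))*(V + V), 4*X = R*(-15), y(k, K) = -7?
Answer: 1218048425/2 ≈ 6.0902e+8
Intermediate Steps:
X = 3405/2 (X = (-454*(-15))/4 = (¼)*6810 = 3405/2 ≈ 1702.5)
v(V) = -V*(-7 + V) (v(V) = -(V - 7)*(V + V)/2 = -(-7 + V)*2*V/2 = -V*(-7 + V))
(2033 + v(-192))*(X - 18538) = (2033 - 192*(7 - 1*(-192)))*(3405/2 - 18538) = (2033 - 192*(7 + 192))*(-33671/2) = (2033 - 192*199)*(-33671/2) = (2033 - 38208)*(-33671/2) = -36175*(-33671/2) = 1218048425/2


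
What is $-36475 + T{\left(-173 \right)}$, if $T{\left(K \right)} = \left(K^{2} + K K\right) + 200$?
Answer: $23583$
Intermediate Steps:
$T{\left(K \right)} = 200 + 2 K^{2}$ ($T{\left(K \right)} = \left(K^{2} + K^{2}\right) + 200 = 2 K^{2} + 200 = 200 + 2 K^{2}$)
$-36475 + T{\left(-173 \right)} = -36475 + \left(200 + 2 \left(-173\right)^{2}\right) = -36475 + \left(200 + 2 \cdot 29929\right) = -36475 + \left(200 + 59858\right) = -36475 + 60058 = 23583$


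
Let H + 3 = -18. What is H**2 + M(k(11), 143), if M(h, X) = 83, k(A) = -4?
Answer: 524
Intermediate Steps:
H = -21 (H = -3 - 18 = -21)
H**2 + M(k(11), 143) = (-21)**2 + 83 = 441 + 83 = 524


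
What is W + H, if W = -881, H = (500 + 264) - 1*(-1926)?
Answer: 1809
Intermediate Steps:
H = 2690 (H = 764 + 1926 = 2690)
W + H = -881 + 2690 = 1809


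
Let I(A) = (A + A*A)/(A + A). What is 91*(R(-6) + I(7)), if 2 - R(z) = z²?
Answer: -2730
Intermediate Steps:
R(z) = 2 - z²
I(A) = (A + A²)/(2*A) (I(A) = (A + A²)/((2*A)) = (A + A²)*(1/(2*A)) = (A + A²)/(2*A))
91*(R(-6) + I(7)) = 91*((2 - 1*(-6)²) + (½ + (½)*7)) = 91*((2 - 1*36) + (½ + 7/2)) = 91*((2 - 36) + 4) = 91*(-34 + 4) = 91*(-30) = -2730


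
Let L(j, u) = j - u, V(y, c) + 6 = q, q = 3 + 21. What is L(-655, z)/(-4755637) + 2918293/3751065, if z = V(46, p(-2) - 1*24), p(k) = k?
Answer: 13880866634386/17838703503405 ≈ 0.77813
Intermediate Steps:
q = 24
V(y, c) = 18 (V(y, c) = -6 + 24 = 18)
z = 18
L(-655, z)/(-4755637) + 2918293/3751065 = (-655 - 1*18)/(-4755637) + 2918293/3751065 = (-655 - 18)*(-1/4755637) + 2918293*(1/3751065) = -673*(-1/4755637) + 2918293/3751065 = 673/4755637 + 2918293/3751065 = 13880866634386/17838703503405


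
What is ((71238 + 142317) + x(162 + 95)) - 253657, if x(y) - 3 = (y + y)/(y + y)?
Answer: -40098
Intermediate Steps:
x(y) = 4 (x(y) = 3 + (y + y)/(y + y) = 3 + (2*y)/((2*y)) = 3 + (2*y)*(1/(2*y)) = 3 + 1 = 4)
((71238 + 142317) + x(162 + 95)) - 253657 = ((71238 + 142317) + 4) - 253657 = (213555 + 4) - 253657 = 213559 - 253657 = -40098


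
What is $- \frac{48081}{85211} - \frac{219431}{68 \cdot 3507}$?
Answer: $- \frac{91684193}{61765284} \approx -1.4844$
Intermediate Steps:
$- \frac{48081}{85211} - \frac{219431}{68 \cdot 3507} = \left(-48081\right) \frac{1}{85211} - \frac{219431}{238476} = - \frac{1023}{1813} - \frac{219431}{238476} = - \frac{91684193}{61765284}$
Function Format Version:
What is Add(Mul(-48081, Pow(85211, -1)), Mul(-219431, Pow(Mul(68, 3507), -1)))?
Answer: Rational(-91684193, 61765284) ≈ -1.4844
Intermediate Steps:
Add(Mul(-48081, Pow(85211, -1)), Mul(-219431, Pow(Mul(68, 3507), -1))) = Add(Mul(-48081, Rational(1, 85211)), Mul(-219431, Pow(238476, -1))) = Add(Rational(-1023, 1813), Mul(-219431, Rational(1, 238476))) = Add(Rational(-1023, 1813), Rational(-219431, 238476)) = Rational(-91684193, 61765284)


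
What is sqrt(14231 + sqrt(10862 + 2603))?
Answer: sqrt(14231 + sqrt(13465)) ≈ 119.78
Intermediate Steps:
sqrt(14231 + sqrt(10862 + 2603)) = sqrt(14231 + sqrt(13465))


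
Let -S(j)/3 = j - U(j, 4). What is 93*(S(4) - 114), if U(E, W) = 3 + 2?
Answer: -10323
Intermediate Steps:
U(E, W) = 5
S(j) = 15 - 3*j (S(j) = -3*(j - 1*5) = -3*(j - 5) = -3*(-5 + j) = 15 - 3*j)
93*(S(4) - 114) = 93*((15 - 3*4) - 114) = 93*((15 - 12) - 114) = 93*(3 - 114) = 93*(-111) = -10323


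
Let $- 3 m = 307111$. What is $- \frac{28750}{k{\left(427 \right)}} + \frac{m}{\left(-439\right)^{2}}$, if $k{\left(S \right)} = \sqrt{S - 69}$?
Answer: $- \frac{307111}{578163} - \frac{14375 \sqrt{358}}{179} \approx -1520.0$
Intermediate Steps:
$m = - \frac{307111}{3}$ ($m = \left(- \frac{1}{3}\right) 307111 = - \frac{307111}{3} \approx -1.0237 \cdot 10^{5}$)
$k{\left(S \right)} = \sqrt{-69 + S}$
$- \frac{28750}{k{\left(427 \right)}} + \frac{m}{\left(-439\right)^{2}} = - \frac{28750}{\sqrt{-69 + 427}} - \frac{307111}{3 \left(-439\right)^{2}} = - \frac{28750}{\sqrt{358}} - \frac{307111}{3 \cdot 192721} = - 28750 \frac{\sqrt{358}}{358} - \frac{307111}{578163} = - \frac{14375 \sqrt{358}}{179} - \frac{307111}{578163} = - \frac{307111}{578163} - \frac{14375 \sqrt{358}}{179}$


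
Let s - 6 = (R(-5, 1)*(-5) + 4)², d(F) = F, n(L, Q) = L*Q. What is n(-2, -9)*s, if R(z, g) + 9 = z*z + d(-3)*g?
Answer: 67086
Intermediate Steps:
R(z, g) = -9 + z² - 3*g (R(z, g) = -9 + (z*z - 3*g) = -9 + (z² - 3*g) = -9 + z² - 3*g)
s = 3727 (s = 6 + ((-9 + (-5)² - 3*1)*(-5) + 4)² = 6 + ((-9 + 25 - 3)*(-5) + 4)² = 6 + (13*(-5) + 4)² = 6 + (-65 + 4)² = 6 + (-61)² = 6 + 3721 = 3727)
n(-2, -9)*s = -2*(-9)*3727 = 18*3727 = 67086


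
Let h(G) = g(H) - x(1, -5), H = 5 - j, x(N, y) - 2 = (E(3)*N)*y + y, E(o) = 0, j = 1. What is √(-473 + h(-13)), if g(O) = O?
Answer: I*√466 ≈ 21.587*I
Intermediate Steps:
x(N, y) = 2 + y (x(N, y) = 2 + ((0*N)*y + y) = 2 + (0*y + y) = 2 + (0 + y) = 2 + y)
H = 4 (H = 5 - 1*1 = 5 - 1 = 4)
h(G) = 7 (h(G) = 4 - (2 - 5) = 4 - 1*(-3) = 4 + 3 = 7)
√(-473 + h(-13)) = √(-473 + 7) = √(-466) = I*√466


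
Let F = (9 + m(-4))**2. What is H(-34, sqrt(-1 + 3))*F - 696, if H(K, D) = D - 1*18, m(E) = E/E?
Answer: -2496 + 100*sqrt(2) ≈ -2354.6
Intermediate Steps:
m(E) = 1
F = 100 (F = (9 + 1)**2 = 10**2 = 100)
H(K, D) = -18 + D (H(K, D) = D - 18 = -18 + D)
H(-34, sqrt(-1 + 3))*F - 696 = (-18 + sqrt(-1 + 3))*100 - 696 = (-18 + sqrt(2))*100 - 696 = (-1800 + 100*sqrt(2)) - 696 = -2496 + 100*sqrt(2)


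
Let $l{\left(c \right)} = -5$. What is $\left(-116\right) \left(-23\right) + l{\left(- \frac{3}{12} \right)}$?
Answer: $2663$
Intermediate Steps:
$\left(-116\right) \left(-23\right) + l{\left(- \frac{3}{12} \right)} = \left(-116\right) \left(-23\right) - 5 = 2668 - 5 = 2663$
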